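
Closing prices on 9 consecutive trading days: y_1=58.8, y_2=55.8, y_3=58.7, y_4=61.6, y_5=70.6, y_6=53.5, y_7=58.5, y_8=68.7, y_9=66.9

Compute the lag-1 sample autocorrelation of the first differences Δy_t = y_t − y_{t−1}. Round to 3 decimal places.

First differences Δy: -3.0, 2.9, 2.9, 9.0, -17.1, 5.0, 10.2, -1.8
Mean of differences = 1.0125
Numerator Σ(Δy_t−Δȳ)(Δy_{t+1}−Δȳ) = -195.0364
Denominator Σ(Δy_t−Δȳ)² = 523.3088
r_1(Δy) = -195.0364 / 523.3088 = -0.373

-0.373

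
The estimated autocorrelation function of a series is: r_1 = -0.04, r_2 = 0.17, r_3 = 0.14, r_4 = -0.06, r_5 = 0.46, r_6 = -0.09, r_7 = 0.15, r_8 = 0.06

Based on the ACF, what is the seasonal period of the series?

The largest autocorrelation is r_5 = 0.46; the remaining lags stay at or below 0.17.
The dominant spike at lag 5 indicates a seasonal period of 5.

5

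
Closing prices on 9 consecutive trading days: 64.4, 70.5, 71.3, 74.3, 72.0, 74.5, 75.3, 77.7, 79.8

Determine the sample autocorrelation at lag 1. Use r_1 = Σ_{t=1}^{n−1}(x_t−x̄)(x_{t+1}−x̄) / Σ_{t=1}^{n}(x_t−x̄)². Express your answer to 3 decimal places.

0.407

Mean x̄ = (64.4 + 70.5 + 71.3 + 74.3 + 72.0 + 74.5 + 75.3 + 77.7 + 79.8)/9 = 73.3111
Numerator Σ_{t=1}^{8}(x_t−x̄)(x_{t+1}−x̄) = 65.4321
Denominator Σ(x_t−x̄)² = 160.7889
r_1 = 65.4321 / 160.7889 = 0.407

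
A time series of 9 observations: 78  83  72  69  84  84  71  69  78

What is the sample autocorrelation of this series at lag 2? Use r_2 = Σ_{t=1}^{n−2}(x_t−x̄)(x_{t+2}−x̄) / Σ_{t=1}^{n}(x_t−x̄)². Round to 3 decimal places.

Mean x̄ = (78 + 83 + 72 + 69 + 84 + 84 + 71 + 69 + 78)/9 = 76.4444
Σ(x_t−x̄)(x_{t+2}−x̄) = (-6.9136) + (-48.8025) + (-33.5802) + (-56.2469) + (-41.1358) + (-56.2469) + (-8.4691) = -251.3951
Denominator Σ(x_t−x̄)² = 322.2222
r_2 = -251.3951 / 322.2222 = -0.780

-0.780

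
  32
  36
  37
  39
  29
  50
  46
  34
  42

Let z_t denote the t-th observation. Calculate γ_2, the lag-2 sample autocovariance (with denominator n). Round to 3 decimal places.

-7.432

Mean z̄ = (32 + 36 + 37 + 39 + 29 + 50 + 46 + 34 + 42)/9 = 38.3333
Σ_{t=1}^{7}(z_t−z̄)(z_{t+2}−z̄) = -66.8889
γ_2 = -66.8889 / 9 = -7.432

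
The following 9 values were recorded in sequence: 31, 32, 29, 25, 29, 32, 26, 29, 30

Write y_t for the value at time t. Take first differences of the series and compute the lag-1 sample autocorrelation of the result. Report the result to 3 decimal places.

-0.293

First differences Δy: 1, -3, -4, 4, 3, -6, 3, 1
Mean of differences = -0.1250
Numerator Σ(Δy_t−Δȳ)(Δy_{t+1}−Δȳ) = -28.3906
Denominator Σ(Δy_t−Δȳ)² = 96.8750
r_1(Δy) = -28.3906 / 96.8750 = -0.293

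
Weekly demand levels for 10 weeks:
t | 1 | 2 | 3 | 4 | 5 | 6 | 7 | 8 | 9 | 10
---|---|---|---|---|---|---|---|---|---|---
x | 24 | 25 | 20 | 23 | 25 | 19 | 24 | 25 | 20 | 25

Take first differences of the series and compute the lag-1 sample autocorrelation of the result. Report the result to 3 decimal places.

First differences Δx: 1, -5, 3, 2, -6, 5, 1, -5, 5
Mean of differences = 0.1111
Numerator Σ(Δx_t−Δx̄)(Δx_{t+1}−Δx̄) = -80.4568
Denominator Σ(Δx_t−Δx̄)² = 150.8889
r_1(Δx) = -80.4568 / 150.8889 = -0.533

-0.533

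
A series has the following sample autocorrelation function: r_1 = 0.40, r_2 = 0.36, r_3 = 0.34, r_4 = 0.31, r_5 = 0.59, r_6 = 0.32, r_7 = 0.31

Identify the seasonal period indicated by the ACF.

The largest autocorrelation is r_5 = 0.59; the remaining lags stay at or below 0.40. The elevated value at lag 1 (0.40), dropping to 0.36 at lag 2, reflects decaying short-term dependence rather than seasonality.
The dominant spike at lag 5 indicates a seasonal period of 5.

5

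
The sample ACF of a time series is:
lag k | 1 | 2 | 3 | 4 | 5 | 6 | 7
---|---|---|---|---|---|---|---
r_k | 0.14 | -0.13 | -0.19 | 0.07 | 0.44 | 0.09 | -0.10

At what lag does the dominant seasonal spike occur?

The largest autocorrelation is r_5 = 0.44; the remaining lags stay at or below 0.14.
The dominant spike at lag 5 indicates a seasonal period of 5.

5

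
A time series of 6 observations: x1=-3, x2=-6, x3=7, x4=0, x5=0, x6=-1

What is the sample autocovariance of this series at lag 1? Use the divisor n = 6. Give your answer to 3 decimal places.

-3.958

Mean x̄ = (-3 − 6 + 7 + 0 + 0 − 1)/6 = -0.5000
Deviations: -2.5000, -5.5000, 7.5000, 0.5000, 0.5000, -0.5000
Σ_{t=1}^{5}(x_t−x̄)(x_{t+1}−x̄) = -23.7500
γ_1 = -23.7500 / 6 = -3.958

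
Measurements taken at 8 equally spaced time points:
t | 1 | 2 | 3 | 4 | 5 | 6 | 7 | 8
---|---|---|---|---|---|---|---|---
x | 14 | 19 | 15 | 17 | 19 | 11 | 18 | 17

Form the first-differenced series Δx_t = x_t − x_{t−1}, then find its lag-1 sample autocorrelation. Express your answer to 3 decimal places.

First differences Δx: 5, -4, 2, 2, -8, 7, -1
Mean of differences = 0.4286
Numerator Σ(Δx_t−Δx̄)(Δx_{t+1}−Δx̄) = -102.7551
Denominator Σ(Δx_t−Δx̄)² = 161.7143
r_1(Δx) = -102.7551 / 161.7143 = -0.635

-0.635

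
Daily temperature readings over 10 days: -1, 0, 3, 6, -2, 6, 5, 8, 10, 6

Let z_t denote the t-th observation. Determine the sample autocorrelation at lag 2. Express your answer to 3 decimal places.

Mean z̄ = (-1 + 0 + 3 + 6 − 2 + 6 + 5 + 8 + 10 + 6)/10 = 4.1000
Numerator Σ_{t=1}^{8}(z_t−z̄)(z_{t+2}−z̄) = 22.7800
Denominator Σ(z_t−z̄)² = 142.9000
r_2 = 22.7800 / 142.9000 = 0.159

0.159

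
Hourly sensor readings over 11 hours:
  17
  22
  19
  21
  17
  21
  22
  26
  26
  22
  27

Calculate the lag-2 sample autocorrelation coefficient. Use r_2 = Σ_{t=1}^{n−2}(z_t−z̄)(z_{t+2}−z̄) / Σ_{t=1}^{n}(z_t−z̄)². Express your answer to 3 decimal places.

Mean z̄ = (17 + 22 + 19 + 21 + 17 + 21 + 22 + 26 + 26 + 22 + 27)/11 = 21.8182
Numerator Σ_{t=1}^{9}(z_t−z̄)(z_{t+2}−z̄) = 46.5702
Denominator Σ(z_t−z̄)² = 117.6364
r_2 = 46.5702 / 117.6364 = 0.396

0.396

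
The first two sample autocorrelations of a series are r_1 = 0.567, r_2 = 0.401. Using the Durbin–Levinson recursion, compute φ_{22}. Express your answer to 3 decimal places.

0.117

φ_{22} = (r_2 − r_1²) / (1 − r_1²)
r_1² = (0.567)² = 0.321489
Numerator = 0.401 − 0.3215 = 0.0795; denominator = 1 − 0.3215 = 0.6785
φ_{22} = 0.0795 / 0.6785 = 0.117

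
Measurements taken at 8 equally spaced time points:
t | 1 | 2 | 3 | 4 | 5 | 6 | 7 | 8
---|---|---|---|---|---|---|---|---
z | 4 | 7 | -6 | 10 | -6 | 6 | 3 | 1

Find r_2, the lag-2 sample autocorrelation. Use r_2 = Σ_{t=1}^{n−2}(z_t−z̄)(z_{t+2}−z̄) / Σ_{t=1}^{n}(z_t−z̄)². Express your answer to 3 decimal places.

0.459

Mean z̄ = (4 + 7 − 6 + 10 − 6 + 6 + 3 + 1)/8 = 2.3750
Numerator Σ_{t=1}^{6}(z_t−z̄)(z_{t+2}−z̄) = 109.2188
Denominator Σ(z_t−z̄)² = 237.8750
r_2 = 109.2188 / 237.8750 = 0.459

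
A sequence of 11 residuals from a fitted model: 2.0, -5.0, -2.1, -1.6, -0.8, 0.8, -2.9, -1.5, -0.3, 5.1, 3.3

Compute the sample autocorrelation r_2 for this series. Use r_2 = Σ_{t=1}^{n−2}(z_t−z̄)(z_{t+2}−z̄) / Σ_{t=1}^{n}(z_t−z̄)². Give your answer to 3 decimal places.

Mean z̄ = (2.0 − 5.0 − 2.1 − 1.6 − 0.8 + 0.8 − 2.9 − 1.5 − 0.3 + 5.1 + 3.3)/11 = -0.2727
Numerator Σ_{t=1}^{9}(z_t−z̄)(z_{t+2}−z̄) = -4.8897
Denominator Σ(z_t−z̄)² = 84.0818
r_2 = -4.8897 / 84.0818 = -0.058

-0.058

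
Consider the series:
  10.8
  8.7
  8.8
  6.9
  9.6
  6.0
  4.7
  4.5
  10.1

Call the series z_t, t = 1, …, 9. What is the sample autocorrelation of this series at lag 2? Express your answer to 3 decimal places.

Mean z̄ = (10.8 + 8.7 + 8.8 + 6.9 + 9.6 + 6.0 + 4.7 + 4.5 + 10.1)/9 = 7.7889
Numerator Σ_{t=1}^{7}(z_t−z̄)(z_{t+2}−z̄) = -1.1936
Denominator Σ(z_t−z̄)² = 43.8889
r_2 = -1.1936 / 43.8889 = -0.027

-0.027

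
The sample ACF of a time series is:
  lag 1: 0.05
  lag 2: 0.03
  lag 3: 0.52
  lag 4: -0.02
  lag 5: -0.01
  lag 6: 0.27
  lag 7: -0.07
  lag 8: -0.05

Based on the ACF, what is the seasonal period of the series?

The largest autocorrelation is r_3 = 0.52, with a weaker echo at lag 6 (0.27); the remaining lags stay at or below 0.05.
The dominant spike at lag 3 indicates a seasonal period of 3.

3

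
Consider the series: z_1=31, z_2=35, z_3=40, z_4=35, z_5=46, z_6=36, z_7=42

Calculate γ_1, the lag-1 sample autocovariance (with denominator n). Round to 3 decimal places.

Mean z̄ = (31 + 35 + 40 + 35 + 46 + 36 + 42)/7 = 37.8571
Deviations: -6.8571, -2.8571, 2.1429, -2.8571, 8.1429, -1.8571, 4.1429
Σ_{t=1}^{6}(z_t−z̄)(z_{t+1}−z̄) = -38.7347
γ_1 = -38.7347 / 7 = -5.534

-5.534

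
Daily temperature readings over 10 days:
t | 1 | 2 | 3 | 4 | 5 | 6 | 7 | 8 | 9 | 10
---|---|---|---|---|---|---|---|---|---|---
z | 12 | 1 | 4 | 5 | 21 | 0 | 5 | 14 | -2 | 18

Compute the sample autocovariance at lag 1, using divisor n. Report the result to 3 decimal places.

Mean z̄ = (12 + 1 + 4 + 5 + 21 + 0 + 5 + 14 − 2 + 18)/10 = 7.8000
Σ_{t=1}^{9}(z_t−z̄)(z_{t+1}−z̄) = -288.2400
γ_1 = -288.2400 / 10 = -28.824

-28.824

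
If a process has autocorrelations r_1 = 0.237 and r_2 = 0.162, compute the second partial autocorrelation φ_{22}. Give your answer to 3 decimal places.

0.112

φ_{22} = (r_2 − r_1²) / (1 − r_1²)
r_1² = (0.237)² = 0.056169
Numerator = 0.162 − 0.0562 = 0.1058; denominator = 1 − 0.0562 = 0.9438
φ_{22} = 0.1058 / 0.9438 = 0.112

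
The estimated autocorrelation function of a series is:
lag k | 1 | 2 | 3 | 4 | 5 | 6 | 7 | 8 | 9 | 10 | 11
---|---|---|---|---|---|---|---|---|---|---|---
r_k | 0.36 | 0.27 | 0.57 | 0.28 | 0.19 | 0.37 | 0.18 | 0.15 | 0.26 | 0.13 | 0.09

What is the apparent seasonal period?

The largest autocorrelation is r_3 = 0.57, with a weaker echo at lag 6 (0.37); the remaining lags stay at or below 0.36. The elevated value at lag 1 (0.36), dropping to 0.27 at lag 2, reflects decaying short-term dependence rather than seasonality.
The dominant spike at lag 3 indicates a seasonal period of 3.

3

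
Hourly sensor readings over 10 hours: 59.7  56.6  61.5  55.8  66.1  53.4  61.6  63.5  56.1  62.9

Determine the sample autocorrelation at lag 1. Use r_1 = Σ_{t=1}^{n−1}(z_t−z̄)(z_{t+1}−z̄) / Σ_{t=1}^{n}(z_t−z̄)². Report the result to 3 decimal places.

Mean z̄ = (59.7 + 56.6 + 61.5 + 55.8 + 66.1 + 53.4 + 61.6 + 63.5 + 56.1 + 62.9)/10 = 59.7200
Numerator Σ_{t=1}^{9}(z_t−z̄)(z_{t+1}−z̄) = -107.7704
Denominator Σ(z_t−z̄)² = 149.9560
r_1 = -107.7704 / 149.9560 = -0.719

-0.719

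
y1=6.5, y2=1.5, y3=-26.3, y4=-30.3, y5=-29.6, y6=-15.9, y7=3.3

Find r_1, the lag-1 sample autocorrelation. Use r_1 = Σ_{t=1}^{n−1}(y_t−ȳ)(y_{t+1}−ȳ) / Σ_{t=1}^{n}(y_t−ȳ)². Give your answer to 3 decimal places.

0.377

Mean ȳ = (6.5 + 1.5 − 26.3 − 30.3 − 29.6 − 15.9 + 3.3)/7 = -12.9714
Deviations from mean: 19.4714, 14.4714, -13.3286, -17.3286, -16.6286, -2.9286, 16.2714
Σ(y_t−ȳ)(y_{t+1}−ȳ) = (281.7794) + (-192.8835) + (230.9651) + (288.1494) + (48.6980) + (-47.6520) = 609.0563
Denominator Σ(y_t−ȳ)² = 1616.3343
r_1 = 609.0563 / 1616.3343 = 0.377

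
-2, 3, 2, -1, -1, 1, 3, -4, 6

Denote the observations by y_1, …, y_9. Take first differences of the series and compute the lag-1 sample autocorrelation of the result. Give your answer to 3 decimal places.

First differences Δy: 5, -1, -3, 0, 2, 2, -7, 10
Mean of differences = 1.0000
Numerator Σ(Δy_t−Δȳ)(Δy_{t+1}−Δȳ) = -76.0000
Denominator Σ(Δy_t−Δȳ)² = 184.0000
r_1(Δy) = -76.0000 / 184.0000 = -0.413

-0.413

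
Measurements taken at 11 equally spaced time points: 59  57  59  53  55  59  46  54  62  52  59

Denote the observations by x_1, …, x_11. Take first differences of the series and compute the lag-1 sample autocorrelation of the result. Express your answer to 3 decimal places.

First differences Δx: -2, 2, -6, 2, 4, -13, 8, 8, -10, 7
Mean of differences = 0.0000
Numerator Σ(Δx_t−Δx̄)(Δx_{t+1}−Δx̄) = -262.0000
Denominator Σ(Δx_t−Δx̄)² = 510.0000
r_1(Δx) = -262.0000 / 510.0000 = -0.514

-0.514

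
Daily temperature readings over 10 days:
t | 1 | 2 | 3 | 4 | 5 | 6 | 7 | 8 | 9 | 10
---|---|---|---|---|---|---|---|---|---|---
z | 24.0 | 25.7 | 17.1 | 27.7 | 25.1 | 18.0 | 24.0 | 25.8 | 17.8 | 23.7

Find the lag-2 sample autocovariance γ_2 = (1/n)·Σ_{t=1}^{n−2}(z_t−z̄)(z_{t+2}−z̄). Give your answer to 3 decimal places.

Mean z̄ = (24.0 + 25.7 + 17.1 + 27.7 + 25.1 + 18.0 + 24.0 + 25.8 + 17.8 + 23.7)/10 = 22.8900
Σ_{t=1}^{8}(z_t−z̄)(z_{t+2}−z̄) = -44.2972
γ_2 = -44.2972 / 10 = -4.430

-4.430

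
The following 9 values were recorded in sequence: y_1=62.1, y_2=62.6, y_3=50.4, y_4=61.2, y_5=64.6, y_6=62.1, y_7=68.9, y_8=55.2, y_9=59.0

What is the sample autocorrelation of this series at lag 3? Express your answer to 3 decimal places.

Mean ȳ = (62.1 + 62.6 + 50.4 + 61.2 + 64.6 + 62.1 + 68.9 + 55.2 + 59.0)/9 = 60.6778
Numerator Σ_{t=1}^{6}(y_t−ȳ)(y_{t+3}−ȳ) = -25.9126
Denominator Σ(y_t−ȳ)² = 229.4556
r_3 = -25.9126 / 229.4556 = -0.113

-0.113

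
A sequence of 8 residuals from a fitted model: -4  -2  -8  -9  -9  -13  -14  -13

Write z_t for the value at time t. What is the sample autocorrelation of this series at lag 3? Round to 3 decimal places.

Mean z̄ = (-4 − 2 − 8 − 9 − 9 − 13 − 14 − 13)/8 = -9.0000
Deviations from mean: 5.0000, 7.0000, 1.0000, 0.0000, 0.0000, -4.0000, -5.0000, -4.0000
Numerator Σ_{t=1}^{5}(z_t−z̄)(z_{t+3}−z̄) = -4.0000
Denominator Σ(z_t−z̄)² = 132.0000
r_3 = -4.0000 / 132.0000 = -0.030

-0.030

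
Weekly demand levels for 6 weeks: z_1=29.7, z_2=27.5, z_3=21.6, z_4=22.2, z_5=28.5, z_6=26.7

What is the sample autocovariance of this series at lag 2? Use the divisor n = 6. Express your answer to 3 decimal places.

Mean z̄ = (29.7 + 27.5 + 21.6 + 22.2 + 28.5 + 26.7)/6 = 26.0333
Σ_{t=1}^{4}(z_t−z̄)(z_{t+2}−z̄) = -35.3689
γ_2 = -35.3689 / 6 = -5.895

-5.895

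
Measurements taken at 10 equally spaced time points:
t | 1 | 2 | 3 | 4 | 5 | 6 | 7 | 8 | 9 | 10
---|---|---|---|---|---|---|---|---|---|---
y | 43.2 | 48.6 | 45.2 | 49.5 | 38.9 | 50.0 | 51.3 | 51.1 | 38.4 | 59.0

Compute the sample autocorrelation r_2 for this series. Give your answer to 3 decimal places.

Mean ȳ = (43.2 + 48.6 + 45.2 + 49.5 + 38.9 + 50.0 + 51.3 + 51.1 + 38.4 + 59.0)/10 = 47.5200
Numerator Σ_{t=1}^{8}(y_t−ȳ)(y_{t+2}−ȳ) = 19.9892
Denominator Σ(y_t−ȳ)² = 351.6560
r_2 = 19.9892 / 351.6560 = 0.057

0.057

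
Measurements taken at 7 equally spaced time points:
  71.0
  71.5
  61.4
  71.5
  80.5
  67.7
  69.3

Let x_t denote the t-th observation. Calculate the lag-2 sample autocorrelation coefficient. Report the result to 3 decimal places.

-0.562

Mean x̄ = (71.0 + 71.5 + 61.4 + 71.5 + 80.5 + 67.7 + 69.3)/7 = 70.4143
Deviations from mean: 0.5857, 1.0857, -9.0143, 1.0857, 10.0857, -2.7143, -1.1143
Σ(x_t−x̄)(x_{t+2}−x̄) = (-5.2798) + (1.1788) + (-90.9155) + (-2.9469) + (-11.2384) = -109.2018
Denominator Σ(x_t−x̄)² = 194.2886
r_2 = -109.2018 / 194.2886 = -0.562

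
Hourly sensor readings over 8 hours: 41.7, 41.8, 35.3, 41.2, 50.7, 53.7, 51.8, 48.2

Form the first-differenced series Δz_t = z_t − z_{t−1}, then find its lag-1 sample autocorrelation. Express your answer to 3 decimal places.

First differences Δz: 0.1, -6.5, 5.9, 9.5, 3.0, -1.9, -3.6
Mean of differences = 0.9286
Numerator Σ(Δz_t−Δz̄)(Δz_{t+1}−Δz̄) = 36.5420
Denominator Σ(Δz_t−Δz̄)² = 186.8543
r_1(Δz) = 36.5420 / 186.8543 = 0.196

0.196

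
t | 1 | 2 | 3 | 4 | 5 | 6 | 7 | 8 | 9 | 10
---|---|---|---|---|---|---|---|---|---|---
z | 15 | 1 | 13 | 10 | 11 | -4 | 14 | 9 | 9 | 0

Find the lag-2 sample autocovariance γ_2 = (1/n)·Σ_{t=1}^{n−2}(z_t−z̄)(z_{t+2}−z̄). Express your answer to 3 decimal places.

Mean z̄ = (15 + 1 + 13 + 10 + 11 − 4 + 14 + 9 + 9 + 0)/10 = 7.8000
Σ_{t=1}^{8}(z_t−z̄)(z_{t+2}−z̄) = 16.9200
γ_2 = 16.9200 / 10 = 1.692

1.692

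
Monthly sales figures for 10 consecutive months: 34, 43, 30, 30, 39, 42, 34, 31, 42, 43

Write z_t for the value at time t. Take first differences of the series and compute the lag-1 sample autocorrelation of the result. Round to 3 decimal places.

-0.213

First differences Δz: 9, -13, 0, 9, 3, -8, -3, 11, 1
Mean of differences = 1.0000
Numerator Σ(Δz_t−Δz̄)(Δz_{t+1}−Δz̄) = -112.0000
Denominator Σ(Δz_t−Δz̄)² = 526.0000
r_1(Δz) = -112.0000 / 526.0000 = -0.213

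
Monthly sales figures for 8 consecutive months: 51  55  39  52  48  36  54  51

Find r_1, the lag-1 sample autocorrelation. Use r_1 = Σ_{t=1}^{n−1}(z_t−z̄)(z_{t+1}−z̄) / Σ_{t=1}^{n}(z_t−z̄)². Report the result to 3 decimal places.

-0.382

Mean z̄ = (51 + 55 + 39 + 52 + 48 + 36 + 54 + 51)/8 = 48.2500
Numerator Σ_{t=1}^{7}(z_t−z̄)(z_{t+1}−z̄) = -131.0625
Denominator Σ(z_t−z̄)² = 343.5000
r_1 = -131.0625 / 343.5000 = -0.382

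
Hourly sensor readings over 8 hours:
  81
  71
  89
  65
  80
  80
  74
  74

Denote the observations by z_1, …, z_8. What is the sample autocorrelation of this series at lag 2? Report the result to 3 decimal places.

0.275

Mean z̄ = (81 + 71 + 89 + 65 + 80 + 80 + 74 + 74)/8 = 76.7500
Numerator Σ_{t=1}^{6}(z_t−z̄)(z_{t+2}−z̄) = 103.3750
Denominator Σ(z_t−z̄)² = 375.5000
r_2 = 103.3750 / 375.5000 = 0.275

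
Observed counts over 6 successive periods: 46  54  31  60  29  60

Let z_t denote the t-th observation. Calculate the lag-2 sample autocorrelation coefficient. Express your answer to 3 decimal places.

Mean z̄ = (46 + 54 + 31 + 60 + 29 + 60)/6 = 46.6667
Deviations from mean: -0.6667, 7.3333, -15.6667, 13.3333, -17.6667, 13.3333
Σ(z_t−z̄)(z_{t+2}−z̄) = (10.4444) + (97.7778) + (276.7778) + (177.7778) = 562.7778
Denominator Σ(z_t−z̄)² = 967.3333
r_2 = 562.7778 / 967.3333 = 0.582

0.582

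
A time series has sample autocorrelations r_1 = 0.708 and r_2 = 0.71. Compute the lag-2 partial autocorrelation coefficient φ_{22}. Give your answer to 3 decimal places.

0.419

φ_{22} = (r_2 − r_1²) / (1 − r_1²)
r_1² = (0.708)² = 0.501264
Numerator = 0.71 − 0.5013 = 0.2087; denominator = 1 − 0.5013 = 0.4987
φ_{22} = 0.2087 / 0.4987 = 0.419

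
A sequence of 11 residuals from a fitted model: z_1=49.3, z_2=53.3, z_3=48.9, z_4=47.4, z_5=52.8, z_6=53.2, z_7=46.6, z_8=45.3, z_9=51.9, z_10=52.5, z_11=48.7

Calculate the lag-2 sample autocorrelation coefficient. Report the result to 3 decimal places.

-0.780

Mean z̄ = (49.3 + 53.3 + 48.9 + 47.4 + 52.8 + 53.2 + 46.6 + 45.3 + 51.9 + 52.5 + 48.7)/11 = 49.9909
Numerator Σ_{t=1}^{9}(z_t−z̄)(z_{t+2}−z̄) = -64.4856
Denominator Σ(z_t−z̄)² = 82.6291
r_2 = -64.4856 / 82.6291 = -0.780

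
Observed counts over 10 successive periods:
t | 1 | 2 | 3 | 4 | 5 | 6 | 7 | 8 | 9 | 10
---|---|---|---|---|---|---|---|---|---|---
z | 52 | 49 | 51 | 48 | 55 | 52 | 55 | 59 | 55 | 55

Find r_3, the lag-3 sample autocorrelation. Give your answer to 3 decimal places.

0.032

Mean z̄ = (52 + 49 + 51 + 48 + 55 + 52 + 55 + 59 + 55 + 55)/10 = 53.1000
Numerator Σ_{t=1}^{7}(z_t−z̄)(z_{t+3}−z̄) = 3.1700
Denominator Σ(z_t−z̄)² = 98.9000
r_3 = 3.1700 / 98.9000 = 0.032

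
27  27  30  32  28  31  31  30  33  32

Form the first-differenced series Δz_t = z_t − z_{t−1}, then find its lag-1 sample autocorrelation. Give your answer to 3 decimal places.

First differences Δz: 0, 3, 2, -4, 3, 0, -1, 3, -1
Mean of differences = 0.5556
Numerator Σ(Δz_t−Δz̄)(Δz_{t+1}−Δz̄) = -23.6420
Denominator Σ(Δz_t−Δz̄)² = 46.2222
r_1(Δz) = -23.6420 / 46.2222 = -0.511

-0.511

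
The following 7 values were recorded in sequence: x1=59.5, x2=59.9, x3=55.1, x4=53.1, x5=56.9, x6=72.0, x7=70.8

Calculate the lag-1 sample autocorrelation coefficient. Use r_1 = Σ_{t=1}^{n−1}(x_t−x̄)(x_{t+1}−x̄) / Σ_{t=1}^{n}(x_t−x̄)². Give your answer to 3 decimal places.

Mean x̄ = (59.5 + 59.9 + 55.1 + 53.1 + 56.9 + 72.0 + 70.8)/7 = 61.0429
Deviations from mean: -1.5429, -1.1429, -5.9429, -7.9429, -4.1429, 10.9571, 9.7571
Numerator Σ_{t=1}^{6}(x_t−x̄)(x_{t+1}−x̄) = 150.1810
Denominator Σ(x_t−x̄)² = 334.5171
r_1 = 150.1810 / 334.5171 = 0.449

0.449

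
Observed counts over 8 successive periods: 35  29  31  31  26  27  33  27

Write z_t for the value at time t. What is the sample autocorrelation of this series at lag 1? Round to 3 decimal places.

Mean z̄ = (35 + 29 + 31 + 31 + 26 + 27 + 33 + 27)/8 = 29.8750
Σ(z_t−z̄)(z_{t+1}−z̄) = (-4.4844) + (-0.9844) + (1.2656) + (-4.3594) + (11.1406) + (-8.9844) + (-8.9844) = -15.3906
Denominator Σ(z_t−z̄)² = 70.8750
r_1 = -15.3906 / 70.8750 = -0.217

-0.217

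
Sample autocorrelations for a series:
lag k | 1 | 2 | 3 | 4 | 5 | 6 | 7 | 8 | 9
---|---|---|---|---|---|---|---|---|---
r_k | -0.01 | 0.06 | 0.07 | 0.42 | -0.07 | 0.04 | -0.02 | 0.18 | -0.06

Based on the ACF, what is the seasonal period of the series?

4

The largest autocorrelation is r_4 = 0.42, with a weaker echo at lag 8 (0.18); the remaining lags stay at or below 0.07.
The dominant spike at lag 4 indicates a seasonal period of 4.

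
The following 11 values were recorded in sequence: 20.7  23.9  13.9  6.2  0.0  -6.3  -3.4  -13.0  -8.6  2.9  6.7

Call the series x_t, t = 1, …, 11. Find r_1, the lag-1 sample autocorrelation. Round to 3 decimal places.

Mean x̄ = (20.7 + 23.9 + 13.9 + 6.2 + 0.0 − 6.3 − 3.4 − 13.0 − 8.6 + 2.9 + 6.7)/11 = 3.9091
Numerator Σ_{t=1}^{10}(x_t−x̄)(x_{t+1}−x̄) = 1008.7672
Denominator Σ(x_t−x̄)² = 1410.7691
r_1 = 1008.7672 / 1410.7691 = 0.715

0.715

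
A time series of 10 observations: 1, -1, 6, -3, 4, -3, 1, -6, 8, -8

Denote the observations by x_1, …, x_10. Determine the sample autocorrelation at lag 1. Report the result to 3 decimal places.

Mean x̄ = (1 − 1 + 6 − 3 + 4 − 3 + 1 − 6 + 8 − 8)/10 = -0.1000
Numerator Σ_{t=1}^{9}(x_t−x̄)(x_{t+1}−x̄) = -169.4100
Denominator Σ(x_t−x̄)² = 236.9000
r_1 = -169.4100 / 236.9000 = -0.715

-0.715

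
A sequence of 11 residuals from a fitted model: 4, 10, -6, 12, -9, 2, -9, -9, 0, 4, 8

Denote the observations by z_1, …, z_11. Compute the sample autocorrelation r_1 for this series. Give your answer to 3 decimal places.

-0.194

Mean z̄ = (4 + 10 − 6 + 12 − 9 + 2 − 9 − 9 + 0 + 4 + 8)/11 = 0.6364
Numerator Σ_{t=1}^{10}(z_t−z̄)(z_{t+1}−z̄) = -120.2231
Denominator Σ(z_t−z̄)² = 618.5455
r_1 = -120.2231 / 618.5455 = -0.194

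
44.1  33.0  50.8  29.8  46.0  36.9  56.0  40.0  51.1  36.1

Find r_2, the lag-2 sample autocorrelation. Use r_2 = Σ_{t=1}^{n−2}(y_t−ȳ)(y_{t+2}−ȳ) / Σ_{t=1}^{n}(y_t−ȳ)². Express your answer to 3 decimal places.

0.639

Mean ȳ = (44.1 + 33.0 + 50.8 + 29.8 + 46.0 + 36.9 + 56.0 + 40.0 + 51.1 + 36.1)/10 = 42.3800
Numerator Σ_{t=1}^{8}(y_t−ȳ)(y_{t+2}−ȳ) = 427.9612
Denominator Σ(y_t−ȳ)² = 669.8760
r_2 = 427.9612 / 669.8760 = 0.639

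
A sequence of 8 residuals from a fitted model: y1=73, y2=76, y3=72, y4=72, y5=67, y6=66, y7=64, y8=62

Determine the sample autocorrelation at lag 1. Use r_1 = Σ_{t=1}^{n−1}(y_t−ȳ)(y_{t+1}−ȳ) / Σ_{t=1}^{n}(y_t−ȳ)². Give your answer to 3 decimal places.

0.635

Mean ȳ = (73 + 76 + 72 + 72 + 67 + 66 + 64 + 62)/8 = 69.0000
Numerator Σ_{t=1}^{7}(y_t−ȳ)(y_{t+1}−ȳ) = 108.0000
Denominator Σ(y_t−ȳ)² = 170.0000
r_1 = 108.0000 / 170.0000 = 0.635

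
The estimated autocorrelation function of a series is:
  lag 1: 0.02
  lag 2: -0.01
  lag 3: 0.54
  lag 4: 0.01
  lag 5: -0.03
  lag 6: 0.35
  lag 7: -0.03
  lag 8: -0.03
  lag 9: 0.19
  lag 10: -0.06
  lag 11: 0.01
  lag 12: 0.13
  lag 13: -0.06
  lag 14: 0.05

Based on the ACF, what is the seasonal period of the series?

3

The largest autocorrelation is r_3 = 0.54, with weaker echoes at lags 6 (0.35) and 9 (0.19); the remaining lags stay at or below 0.13.
The dominant spike at lag 3 indicates a seasonal period of 3.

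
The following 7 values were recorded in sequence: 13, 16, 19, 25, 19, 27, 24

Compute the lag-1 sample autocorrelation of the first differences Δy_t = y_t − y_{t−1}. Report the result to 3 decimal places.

First differences Δy: 3, 3, 6, -6, 8, -3
Mean of differences = 1.8333
Numerator Σ(Δy_t−Δȳ)(Δy_{t+1}−Δȳ) = -104.5278
Denominator Σ(Δy_t−Δȳ)² = 142.8333
r_1(Δy) = -104.5278 / 142.8333 = -0.732

-0.732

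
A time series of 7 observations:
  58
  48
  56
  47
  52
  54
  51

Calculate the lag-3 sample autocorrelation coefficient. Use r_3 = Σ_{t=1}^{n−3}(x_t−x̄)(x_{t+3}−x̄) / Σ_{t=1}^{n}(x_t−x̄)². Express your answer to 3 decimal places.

-0.162

Mean x̄ = (58 + 48 + 56 + 47 + 52 + 54 + 51)/7 = 52.2857
Deviations from mean: 5.7143, -4.2857, 3.7143, -5.2857, -0.2857, 1.7143, -1.2857
Σ(x_t−x̄)(x_{t+3}−x̄) = (-30.2041) + (1.2245) + (6.3673) + (6.7959) = -15.8163
Denominator Σ(x_t−x̄)² = 97.4286
r_3 = -15.8163 / 97.4286 = -0.162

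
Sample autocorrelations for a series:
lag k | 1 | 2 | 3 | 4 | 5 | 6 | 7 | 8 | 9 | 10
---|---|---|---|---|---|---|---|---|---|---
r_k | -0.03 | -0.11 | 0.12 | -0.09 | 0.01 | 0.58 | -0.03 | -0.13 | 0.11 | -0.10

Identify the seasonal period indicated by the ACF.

The largest autocorrelation is r_6 = 0.58; the remaining lags stay at or below 0.12.
The dominant spike at lag 6 indicates a seasonal period of 6.

6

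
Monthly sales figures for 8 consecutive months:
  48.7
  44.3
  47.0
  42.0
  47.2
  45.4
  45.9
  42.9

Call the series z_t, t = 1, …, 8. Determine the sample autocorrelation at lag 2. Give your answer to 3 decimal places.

Mean z̄ = (48.7 + 44.3 + 47.0 + 42.0 + 47.2 + 45.4 + 45.9 + 42.9)/8 = 45.4250
Σ(z_t−z̄)(z_{t+2}−z̄) = (5.1581) + (3.8531) + (2.7956) + (0.0856) + (0.8431) + (0.0631) = 12.7988
Denominator Σ(z_t−z̄)² = 35.9550
r_2 = 12.7988 / 35.9550 = 0.356

0.356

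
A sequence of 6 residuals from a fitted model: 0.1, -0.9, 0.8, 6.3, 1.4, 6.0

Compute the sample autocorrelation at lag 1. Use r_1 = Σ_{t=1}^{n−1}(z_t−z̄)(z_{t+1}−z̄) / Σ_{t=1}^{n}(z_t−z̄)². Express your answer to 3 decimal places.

Mean z̄ = (0.1 − 0.9 + 0.8 + 6.3 + 1.4 + 6.0)/6 = 2.2833
Σ(z_t−z̄)(z_{t+1}−z̄) = (6.9503) + (4.7219) + (-5.9581) + (-3.5481) + (-3.2831) = -1.1169
Denominator Σ(z_t−z̄)² = 47.8283
r_1 = -1.1169 / 47.8283 = -0.023

-0.023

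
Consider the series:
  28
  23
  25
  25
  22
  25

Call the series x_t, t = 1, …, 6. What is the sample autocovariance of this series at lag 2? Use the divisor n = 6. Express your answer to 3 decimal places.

-0.037

Mean x̄ = (28 + 23 + 25 + 25 + 22 + 25)/6 = 24.6667
Deviations: 3.3333, -1.6667, 0.3333, 0.3333, -2.6667, 0.3333
Σ_{t=1}^{4}(x_t−x̄)(x_{t+2}−x̄) = -0.2222
γ_2 = -0.2222 / 6 = -0.037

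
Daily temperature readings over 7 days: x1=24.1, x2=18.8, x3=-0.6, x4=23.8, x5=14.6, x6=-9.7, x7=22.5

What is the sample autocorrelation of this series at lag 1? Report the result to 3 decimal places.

-0.366

Mean x̄ = (24.1 + 18.8 − 0.6 + 23.8 + 14.6 − 9.7 + 22.5)/7 = 13.3571
Σ(x_t−x̄)(x_{t+1}−x̄) = (58.4718) + (-75.9667) + (-145.7524) + (12.9790) + (-28.6567) + (-210.8082) = -389.7333
Denominator Σ(x_t−x̄)² = 1065.6571
r_1 = -389.7333 / 1065.6571 = -0.366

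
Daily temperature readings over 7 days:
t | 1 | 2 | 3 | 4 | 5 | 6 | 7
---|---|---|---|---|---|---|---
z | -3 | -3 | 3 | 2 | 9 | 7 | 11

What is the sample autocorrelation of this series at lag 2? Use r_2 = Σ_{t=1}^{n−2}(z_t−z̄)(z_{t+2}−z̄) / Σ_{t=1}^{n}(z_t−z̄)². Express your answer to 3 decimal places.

Mean z̄ = (-3 − 3 + 3 + 2 + 9 + 7 + 11)/7 = 3.7143
Deviations from mean: -6.7143, -6.7143, -0.7143, -1.7143, 5.2857, 3.2857, 7.2857
Numerator Σ_{t=1}^{5}(z_t−z̄)(z_{t+2}−z̄) = 45.4082
Denominator Σ(z_t−z̄)² = 185.4286
r_2 = 45.4082 / 185.4286 = 0.245

0.245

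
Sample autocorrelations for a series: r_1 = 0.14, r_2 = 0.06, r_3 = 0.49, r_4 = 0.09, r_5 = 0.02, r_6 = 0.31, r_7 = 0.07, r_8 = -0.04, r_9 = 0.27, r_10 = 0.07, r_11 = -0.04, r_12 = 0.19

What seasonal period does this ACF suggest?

The largest autocorrelation is r_3 = 0.49, with weaker echoes at lags 6 (0.31), 9 (0.27) and 12 (0.19); the remaining lags stay at or below 0.14.
The dominant spike at lag 3 indicates a seasonal period of 3.

3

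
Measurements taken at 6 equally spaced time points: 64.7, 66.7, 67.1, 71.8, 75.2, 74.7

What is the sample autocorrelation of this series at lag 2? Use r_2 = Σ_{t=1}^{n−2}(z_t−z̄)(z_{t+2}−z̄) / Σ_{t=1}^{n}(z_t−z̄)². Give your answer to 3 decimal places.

Mean z̄ = (64.7 + 66.7 + 67.1 + 71.8 + 75.2 + 74.7)/6 = 70.0333
Deviations from mean: -5.3333, -3.3333, -2.9333, 1.7667, 5.1667, 4.6667
Σ(z_t−z̄)(z_{t+2}−z̄) = (15.6444) + (-5.8889) + (-15.1556) + (8.2444) = 2.8444
Denominator Σ(z_t−z̄)² = 99.7533
r_2 = 2.8444 / 99.7533 = 0.029

0.029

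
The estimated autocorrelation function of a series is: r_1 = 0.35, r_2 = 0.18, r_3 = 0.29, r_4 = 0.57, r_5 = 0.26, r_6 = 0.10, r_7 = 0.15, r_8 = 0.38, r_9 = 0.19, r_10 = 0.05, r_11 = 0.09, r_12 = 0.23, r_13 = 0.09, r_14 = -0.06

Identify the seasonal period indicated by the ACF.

4

The largest autocorrelation is r_4 = 0.57, with a weaker echo at lag 8 (0.38); the remaining lags stay at or below 0.35. The elevated value at lag 1 (0.35), dropping to 0.18 at lag 2, reflects decaying short-term dependence rather than seasonality.
The dominant spike at lag 4 indicates a seasonal period of 4.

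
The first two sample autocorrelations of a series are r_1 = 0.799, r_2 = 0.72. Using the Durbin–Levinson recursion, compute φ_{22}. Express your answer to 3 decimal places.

0.226

φ_{22} = (r_2 − r_1²) / (1 − r_1²)
r_1² = (0.799)² = 0.638401
Numerator = 0.72 − 0.6384 = 0.0816; denominator = 1 − 0.6384 = 0.3616
φ_{22} = 0.0816 / 0.3616 = 0.226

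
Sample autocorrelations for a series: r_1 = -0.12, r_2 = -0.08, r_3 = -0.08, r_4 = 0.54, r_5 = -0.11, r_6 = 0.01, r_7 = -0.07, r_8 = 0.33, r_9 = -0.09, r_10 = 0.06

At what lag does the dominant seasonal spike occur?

The largest autocorrelation is r_4 = 0.54, with a weaker echo at lag 8 (0.33); the remaining lags stay at or below 0.06.
The dominant spike at lag 4 indicates a seasonal period of 4.

4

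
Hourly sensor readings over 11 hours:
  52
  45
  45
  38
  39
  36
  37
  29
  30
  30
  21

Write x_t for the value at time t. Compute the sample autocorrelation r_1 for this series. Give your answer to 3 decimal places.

Mean x̄ = (52 + 45 + 45 + 38 + 39 + 36 + 37 + 29 + 30 + 30 + 21)/11 = 36.5455
Numerator Σ_{t=1}^{10}(x_t−x̄)(x_{t+1}−x̄) = 406.9752
Denominator Σ(x_t−x̄)² = 774.7273
r_1 = 406.9752 / 774.7273 = 0.525

0.525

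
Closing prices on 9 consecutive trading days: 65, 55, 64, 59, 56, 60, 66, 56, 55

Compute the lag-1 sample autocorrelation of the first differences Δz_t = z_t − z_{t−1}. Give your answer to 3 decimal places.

First differences Δz: -10, 9, -5, -3, 4, 6, -10, -1
Mean of differences = -1.2500
Numerator Σ(Δz_t−Δz̄)(Δz_{t+1}−Δz̄) = -158.3125
Denominator Σ(Δz_t−Δz̄)² = 355.5000
r_1(Δz) = -158.3125 / 355.5000 = -0.445

-0.445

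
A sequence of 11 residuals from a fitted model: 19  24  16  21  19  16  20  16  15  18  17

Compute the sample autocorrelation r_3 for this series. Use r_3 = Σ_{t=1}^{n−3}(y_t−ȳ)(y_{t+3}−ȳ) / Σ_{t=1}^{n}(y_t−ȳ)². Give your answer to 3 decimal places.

Mean ȳ = (19 + 24 + 16 + 21 + 19 + 16 + 20 + 16 + 15 + 18 + 17)/11 = 18.2727
Numerator Σ_{t=1}^{8}(y_t−ȳ)(y_{t+3}−ȳ) = 24.2314
Denominator Σ(y_t−ȳ)² = 72.1818
r_3 = 24.2314 / 72.1818 = 0.336

0.336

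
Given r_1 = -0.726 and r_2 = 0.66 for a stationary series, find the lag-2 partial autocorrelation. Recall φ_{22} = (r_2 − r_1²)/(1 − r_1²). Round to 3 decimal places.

φ_{22} = (r_2 − r_1²) / (1 − r_1²)
r_1² = (-0.726)² = 0.527076
Numerator = 0.66 − 0.5271 = 0.1329; denominator = 1 − 0.5271 = 0.4729
φ_{22} = 0.1329 / 0.4729 = 0.281

0.281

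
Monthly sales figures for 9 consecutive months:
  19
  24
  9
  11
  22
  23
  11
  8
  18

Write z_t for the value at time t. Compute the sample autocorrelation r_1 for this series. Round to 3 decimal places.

0.014

Mean z̄ = (19 + 24 + 9 + 11 + 22 + 23 + 11 + 8 + 18)/9 = 16.1111
Numerator Σ_{t=1}^{8}(z_t−z̄)(z_{t+1}−z̄) = 4.4321
Denominator Σ(z_t−z̄)² = 324.8889
r_1 = 4.4321 / 324.8889 = 0.014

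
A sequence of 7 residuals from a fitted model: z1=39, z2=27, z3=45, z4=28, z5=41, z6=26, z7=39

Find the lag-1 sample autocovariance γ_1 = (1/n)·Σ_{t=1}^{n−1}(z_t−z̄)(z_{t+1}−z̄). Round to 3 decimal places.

Mean z̄ = (39 + 27 + 45 + 28 + 41 + 26 + 39)/7 = 35.0000
Deviations: 4.0000, -8.0000, 10.0000, -7.0000, 6.0000, -9.0000, 4.0000
Σ_{t=1}^{6}(z_t−z̄)(z_{t+1}−z̄) = -314.0000
γ_1 = -314.0000 / 7 = -44.857

-44.857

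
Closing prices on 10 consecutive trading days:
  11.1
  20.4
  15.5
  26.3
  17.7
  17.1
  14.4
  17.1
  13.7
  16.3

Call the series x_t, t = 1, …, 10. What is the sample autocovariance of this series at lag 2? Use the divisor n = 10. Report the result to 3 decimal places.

4.729

Mean x̄ = (11.1 + 20.4 + 15.5 + 26.3 + 17.7 + 17.1 + 14.4 + 17.1 + 13.7 + 16.3)/10 = 16.9600
Σ_{t=1}^{8}(x_t−x̄)(x_{t+2}−x̄) = 47.2908
γ_2 = 47.2908 / 10 = 4.729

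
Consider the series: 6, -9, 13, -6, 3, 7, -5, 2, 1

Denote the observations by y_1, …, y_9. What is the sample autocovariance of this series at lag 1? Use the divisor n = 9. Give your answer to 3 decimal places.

-33.049

Mean ȳ = (6 − 9 + 13 − 6 + 3 + 7 − 5 + 2 + 1)/9 = 1.3333
Σ_{t=1}^{8}(y_t−ȳ)(y_{t+1}−ȳ) = -297.4444
γ_1 = -297.4444 / 9 = -33.049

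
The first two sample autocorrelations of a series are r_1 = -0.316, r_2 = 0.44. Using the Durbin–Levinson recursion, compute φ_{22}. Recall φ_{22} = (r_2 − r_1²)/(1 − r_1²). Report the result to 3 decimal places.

0.378

φ_{22} = (r_2 − r_1²) / (1 − r_1²)
r_1² = (-0.316)² = 0.099856
Numerator = 0.44 − 0.0999 = 0.3401; denominator = 1 − 0.0999 = 0.9001
φ_{22} = 0.3401 / 0.9001 = 0.378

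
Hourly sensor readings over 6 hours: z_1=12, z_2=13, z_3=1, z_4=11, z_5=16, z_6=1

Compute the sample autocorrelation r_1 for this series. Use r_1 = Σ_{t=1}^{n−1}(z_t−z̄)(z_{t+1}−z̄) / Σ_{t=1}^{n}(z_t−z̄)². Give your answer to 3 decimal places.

-0.379

Mean z̄ = (12 + 13 + 1 + 11 + 16 + 1)/6 = 9.0000
Deviations from mean: 3.0000, 4.0000, -8.0000, 2.0000, 7.0000, -8.0000
Numerator Σ_{t=1}^{5}(z_t−z̄)(z_{t+1}−z̄) = -78.0000
Denominator Σ(z_t−z̄)² = 206.0000
r_1 = -78.0000 / 206.0000 = -0.379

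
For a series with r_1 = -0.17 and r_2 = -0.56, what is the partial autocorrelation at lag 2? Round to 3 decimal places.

φ_{22} = (r_2 − r_1²) / (1 − r_1²)
r_1² = (-0.17)² = 0.0289
Numerator = -0.56 − 0.0289 = -0.5889; denominator = 1 − 0.0289 = 0.9711
φ_{22} = -0.5889 / 0.9711 = -0.606

-0.606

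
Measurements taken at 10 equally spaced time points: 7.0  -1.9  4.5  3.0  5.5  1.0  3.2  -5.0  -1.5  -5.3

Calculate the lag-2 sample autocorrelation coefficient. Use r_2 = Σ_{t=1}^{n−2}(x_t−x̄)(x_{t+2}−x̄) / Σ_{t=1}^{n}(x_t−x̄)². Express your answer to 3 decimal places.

Mean x̄ = (7.0 − 1.9 + 4.5 + 3.0 + 5.5 + 1.0 + 3.2 − 5.0 − 1.5 − 5.3)/10 = 1.0500
Numerator Σ_{t=1}^{8}(x_t−x̄)(x_{t+2}−x̄) = 72.8350
Denominator Σ(x_t−x̄)² = 167.6650
r_2 = 72.8350 / 167.6650 = 0.434

0.434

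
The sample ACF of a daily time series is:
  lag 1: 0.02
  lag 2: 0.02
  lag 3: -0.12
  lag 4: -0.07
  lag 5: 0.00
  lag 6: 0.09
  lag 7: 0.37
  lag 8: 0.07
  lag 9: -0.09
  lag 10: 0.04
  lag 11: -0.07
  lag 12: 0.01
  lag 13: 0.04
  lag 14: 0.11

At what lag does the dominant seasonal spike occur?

The largest autocorrelation is r_7 = 0.37; the remaining lags stay at or below 0.11.
The dominant spike at lag 7 indicates a seasonal period of 7.

7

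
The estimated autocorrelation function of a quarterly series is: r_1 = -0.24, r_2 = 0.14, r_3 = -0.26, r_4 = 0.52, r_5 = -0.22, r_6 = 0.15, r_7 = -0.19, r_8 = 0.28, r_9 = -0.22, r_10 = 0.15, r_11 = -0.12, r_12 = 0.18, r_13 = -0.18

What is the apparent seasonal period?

4

The largest autocorrelation is r_4 = 0.52, with weaker echoes at lags 8 (0.28) and 12 (0.18); the remaining lags stay at or below 0.15.
The dominant spike at lag 4 indicates a seasonal period of 4.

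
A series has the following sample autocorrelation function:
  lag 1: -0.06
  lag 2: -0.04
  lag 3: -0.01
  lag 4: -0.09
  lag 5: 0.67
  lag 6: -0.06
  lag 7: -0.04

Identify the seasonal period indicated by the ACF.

The largest autocorrelation is r_5 = 0.67; the remaining lags stay at or below -0.01.
The dominant spike at lag 5 indicates a seasonal period of 5.

5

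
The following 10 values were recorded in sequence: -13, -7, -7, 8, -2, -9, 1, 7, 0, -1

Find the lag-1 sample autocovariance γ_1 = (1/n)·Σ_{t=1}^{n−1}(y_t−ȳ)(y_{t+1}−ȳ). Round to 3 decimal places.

5.801

Mean ȳ = (-13 − 7 − 7 + 8 − 2 − 9 + 1 + 7 + 0 − 1)/10 = -2.3000
Σ_{t=1}^{9}(y_t−ȳ)(y_{t+1}−ȳ) = 58.0100
γ_1 = 58.0100 / 10 = 5.801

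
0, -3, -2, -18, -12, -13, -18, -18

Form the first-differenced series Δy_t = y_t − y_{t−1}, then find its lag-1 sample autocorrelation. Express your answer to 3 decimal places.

First differences Δy: -3, 1, -16, 6, -1, -5, 0
Mean of differences = -2.5714
Numerator Σ(Δy_t−Δȳ)(Δy_{t+1}−Δȳ) = -161.1837
Denominator Σ(Δy_t−Δȳ)² = 281.7143
r_1(Δy) = -161.1837 / 281.7143 = -0.572

-0.572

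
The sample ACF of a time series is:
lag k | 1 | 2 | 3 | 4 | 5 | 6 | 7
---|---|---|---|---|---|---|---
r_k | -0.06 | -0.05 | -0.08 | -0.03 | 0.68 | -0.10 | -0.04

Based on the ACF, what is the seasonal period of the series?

5

The largest autocorrelation is r_5 = 0.68; the remaining lags stay at or below -0.03.
The dominant spike at lag 5 indicates a seasonal period of 5.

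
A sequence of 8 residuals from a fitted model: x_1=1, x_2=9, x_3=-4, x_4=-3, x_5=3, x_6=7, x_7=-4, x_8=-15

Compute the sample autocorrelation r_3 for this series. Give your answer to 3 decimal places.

-0.096

Mean x̄ = (1 + 9 − 4 − 3 + 3 + 7 − 4 − 15)/8 = -0.7500
Deviations from mean: 1.7500, 9.7500, -3.2500, -2.2500, 3.7500, 7.7500, -3.2500, -14.2500
Numerator Σ_{t=1}^{5}(x_t−x̄)(x_{t+3}−x̄) = -38.6875
Denominator Σ(x_t−x̄)² = 401.5000
r_3 = -38.6875 / 401.5000 = -0.096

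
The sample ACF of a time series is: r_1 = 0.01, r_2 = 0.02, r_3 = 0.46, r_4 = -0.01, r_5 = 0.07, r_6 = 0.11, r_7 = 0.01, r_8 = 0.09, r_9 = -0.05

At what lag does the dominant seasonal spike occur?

3

The largest autocorrelation is r_3 = 0.46; the remaining lags stay at or below 0.11.
The dominant spike at lag 3 indicates a seasonal period of 3.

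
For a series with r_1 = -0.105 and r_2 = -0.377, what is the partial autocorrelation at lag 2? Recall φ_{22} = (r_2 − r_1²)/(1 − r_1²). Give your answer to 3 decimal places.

-0.392

φ_{22} = (r_2 − r_1²) / (1 − r_1²)
r_1² = (-0.105)² = 0.011025
Numerator = -0.377 − 0.0110 = -0.3880; denominator = 1 − 0.0110 = 0.9890
φ_{22} = -0.3880 / 0.9890 = -0.392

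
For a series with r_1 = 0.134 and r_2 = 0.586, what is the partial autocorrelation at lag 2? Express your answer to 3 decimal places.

φ_{22} = (r_2 − r_1²) / (1 − r_1²)
r_1² = (0.134)² = 0.017956
Numerator = 0.586 − 0.0180 = 0.5680; denominator = 1 − 0.0180 = 0.9820
φ_{22} = 0.5680 / 0.9820 = 0.578

0.578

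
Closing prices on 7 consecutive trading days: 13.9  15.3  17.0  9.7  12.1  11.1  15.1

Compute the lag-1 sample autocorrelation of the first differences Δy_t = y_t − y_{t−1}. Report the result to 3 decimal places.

First differences Δy: 1.4, 1.7, -7.3, 2.4, -1.0, 4.0
Mean of differences = 0.2000
Numerator Σ(Δy_t−Δȳ)(Δy_{t+1}−Δȳ) = -33.1500
Denominator Σ(Δy_t−Δȳ)² = 80.6600
r_1(Δy) = -33.1500 / 80.6600 = -0.411

-0.411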